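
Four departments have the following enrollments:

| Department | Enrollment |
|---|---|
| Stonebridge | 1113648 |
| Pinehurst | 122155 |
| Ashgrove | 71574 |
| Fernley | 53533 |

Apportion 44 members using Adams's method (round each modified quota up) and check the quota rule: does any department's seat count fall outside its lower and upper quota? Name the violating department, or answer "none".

Standard quotas: Stonebridge 36.006, Pinehurst 3.949, Ashgrove 2.314, Fernley 1.731.
Adams allocation: Stonebridge 35, Pinehurst 4, Ashgrove 3, Fernley 2.
Stonebridge has quota 36.006 (lower 36, upper 37) but receives 35 — outside the quota interval.

Stonebridge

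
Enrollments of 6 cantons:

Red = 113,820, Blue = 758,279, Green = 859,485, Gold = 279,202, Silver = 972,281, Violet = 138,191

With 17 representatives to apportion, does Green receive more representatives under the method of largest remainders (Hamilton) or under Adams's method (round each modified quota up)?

Hamilton: Red 1, Blue 4, Green 5, Gold 1, Silver 5, Violet 1.
Adams: Red 1, Blue 4, Green 4, Gold 2, Silver 5, Violet 1.
Green gets 5 under Hamilton and 4 under Adams.

Hamilton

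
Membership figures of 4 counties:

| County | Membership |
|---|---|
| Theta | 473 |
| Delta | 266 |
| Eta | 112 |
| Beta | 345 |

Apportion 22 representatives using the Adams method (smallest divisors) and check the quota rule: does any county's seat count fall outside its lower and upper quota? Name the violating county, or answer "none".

Standard quotas: Theta 8.701, Delta 4.893, Eta 2.060, Beta 6.346.
Adams allocation: Theta 9, Delta 5, Eta 2, Beta 6.
Every allocation lies between the lower and upper quota.

none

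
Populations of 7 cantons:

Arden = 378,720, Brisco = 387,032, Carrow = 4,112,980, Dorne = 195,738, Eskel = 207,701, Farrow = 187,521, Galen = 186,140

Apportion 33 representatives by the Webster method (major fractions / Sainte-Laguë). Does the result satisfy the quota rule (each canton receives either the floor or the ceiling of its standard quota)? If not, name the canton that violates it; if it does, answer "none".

Standard quotas: Arden 2.210, Brisco 2.258, Carrow 23.998, Dorne 1.142, Eskel 1.212, Farrow 1.094, Galen 1.086.
Webster allocation: Arden 2, Brisco 2, Carrow 25, Dorne 1, Eskel 1, Farrow 1, Galen 1.
Carrow has quota 23.998 (lower 23, upper 24) but receives 25 — outside the quota interval.

Carrow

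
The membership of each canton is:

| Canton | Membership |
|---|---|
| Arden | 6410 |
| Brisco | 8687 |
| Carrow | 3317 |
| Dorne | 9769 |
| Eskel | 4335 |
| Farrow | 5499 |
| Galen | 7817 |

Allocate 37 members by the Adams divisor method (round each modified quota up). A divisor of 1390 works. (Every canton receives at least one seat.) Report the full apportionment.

With modified divisor 1390: modified quotas Arden 4.612, Brisco 6.250, Carrow 2.386, Dorne 7.028, Eskel 3.119, Farrow 3.956, Galen 5.624.
Rounding up: Arden 5, Brisco 7, Carrow 3, Dorne 8, Eskel 4, Farrow 4, Galen 6 (total 37).

Arden=5; Brisco=7; Carrow=3; Dorne=8; Eskel=4; Farrow=4; Galen=6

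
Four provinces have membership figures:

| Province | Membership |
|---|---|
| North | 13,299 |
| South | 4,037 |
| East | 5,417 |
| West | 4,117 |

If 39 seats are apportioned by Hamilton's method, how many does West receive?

6

The standard divisor is 26870/39 ≈ 688.974.
Standard quotas: North 19.3026, South 5.8594, East 7.8624, West 5.9755.
Lower quotas: North 19, South 5, East 7, West 5 (sum 36, leaving 3 seats).
Remainders in descending order: West 0.9755, East 0.8624, South 0.8594, North 0.3026.
The surplus seats go to West, East, South.
West receives 6.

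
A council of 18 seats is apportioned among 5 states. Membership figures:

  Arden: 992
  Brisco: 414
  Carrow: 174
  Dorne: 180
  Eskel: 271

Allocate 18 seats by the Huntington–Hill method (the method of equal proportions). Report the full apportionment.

Arden=8, Brisco=4, Carrow=2, Dorne=2, Eskel=2

With divisor 118: modified quotas Arden 8.407, Brisco 3.508, Carrow 1.475, Dorne 1.525, Eskel 2.297.
Geometric-mean thresholds: Arden √(8·9)=8.485, Brisco √(3·4)=3.464, Carrow √(1·2)=1.414, Dorne √(1·2)=1.414, Eskel √(2·3)=2.449.
Each quota rounded against its threshold gives Arden 8, Brisco 4, Carrow 2, Dorne 2, Eskel 2 (total 18).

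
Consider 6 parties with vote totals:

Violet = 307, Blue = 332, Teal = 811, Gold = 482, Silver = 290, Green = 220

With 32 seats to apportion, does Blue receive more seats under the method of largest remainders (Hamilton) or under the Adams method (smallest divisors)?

Hamilton: Violet 4, Blue 4, Teal 11, Gold 6, Silver 4, Green 3.
Adams: Violet 4, Blue 5, Teal 10, Gold 6, Silver 4, Green 3.
Blue gets 4 under Hamilton and 5 under Adams.

Adams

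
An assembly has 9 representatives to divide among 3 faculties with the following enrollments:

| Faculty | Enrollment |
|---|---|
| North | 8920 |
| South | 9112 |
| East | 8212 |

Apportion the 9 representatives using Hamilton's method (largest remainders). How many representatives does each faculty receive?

Standard divisor: 26244 ÷ 9 = 2916.
Standard quotas: North 3.0590, South 3.1248, East 2.8162.
Lower quotas: North 3, South 3, East 2 (sum 8, leaving 1 seat).
Remainders in descending order: East 0.8162, South 0.1248, North 0.0590.
Largest remainder: East receives the extra seat.

North: 3, South: 3, East: 3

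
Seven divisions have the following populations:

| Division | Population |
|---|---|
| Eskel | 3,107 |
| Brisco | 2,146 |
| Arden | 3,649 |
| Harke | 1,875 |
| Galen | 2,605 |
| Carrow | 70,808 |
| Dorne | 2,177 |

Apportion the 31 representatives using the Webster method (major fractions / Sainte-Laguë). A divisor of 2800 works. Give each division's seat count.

Eskel=1, Brisco=1, Arden=1, Harke=1, Galen=1, Carrow=25, Dorne=1

With modified divisor 2800: modified quotas Eskel 1.110, Brisco 0.766, Arden 1.303, Harke 0.670, Galen 0.930, Carrow 25.289, Dorne 0.777.
Rounding to the nearest integer: Eskel 1, Brisco 1, Arden 1, Harke 1, Galen 1, Carrow 25, Dorne 1 (total 31).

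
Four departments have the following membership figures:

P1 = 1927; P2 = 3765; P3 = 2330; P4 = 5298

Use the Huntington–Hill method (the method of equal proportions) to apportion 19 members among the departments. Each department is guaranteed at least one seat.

With divisor 698: modified quotas P1 2.761, P2 5.394, P3 3.338, P4 7.590.
Geometric-mean thresholds: P1 √(2·3)=2.449, P2 √(5·6)=5.477, P3 √(3·4)=3.464, P4 √(7·8)=7.483.
Each quota rounded against its threshold gives P1 3, P2 5, P3 3, P4 8 (total 19).

P1: 3, P2: 5, P3: 3, P4: 8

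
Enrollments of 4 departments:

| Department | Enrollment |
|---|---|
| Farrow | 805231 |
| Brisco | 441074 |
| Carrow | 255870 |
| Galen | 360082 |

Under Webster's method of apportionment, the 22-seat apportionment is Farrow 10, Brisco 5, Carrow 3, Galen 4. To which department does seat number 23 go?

Brisco

Priority for the next seat is population ÷ (current seats + 0.5).
Priorities: Farrow 76688.667, Brisco 80195.273, Carrow 73105.714, Galen 80018.222.
Highest priority: Brisco.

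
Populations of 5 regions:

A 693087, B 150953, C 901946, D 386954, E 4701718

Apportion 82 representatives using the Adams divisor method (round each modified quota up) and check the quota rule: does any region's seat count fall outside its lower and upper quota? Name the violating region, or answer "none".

E

Standard quotas: A 8.315, B 1.811, C 10.821, D 4.643, E 56.410.
Adams allocation: A 9, B 2, C 11, D 5, E 55.
E has quota 56.410 (lower 56, upper 57) but receives 55 — outside the quota interval.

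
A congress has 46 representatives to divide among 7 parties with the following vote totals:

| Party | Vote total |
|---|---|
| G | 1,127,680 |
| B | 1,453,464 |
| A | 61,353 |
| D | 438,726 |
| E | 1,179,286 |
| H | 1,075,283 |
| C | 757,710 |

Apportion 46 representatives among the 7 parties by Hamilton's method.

Standard divisor: 6093502 ÷ 46 ≈ 132467.435.
Standard quotas: G 8.5129, B 10.9722, A 0.4632, D 3.3120, E 8.9025, H 8.1173, C 5.7200.
Lower quotas: G 8, B 10, A 0, D 3, E 8, H 8, C 5 (sum 42, leaving 4 seats).
Remainders in descending order: B 0.9722, E 0.9025, C 0.7200, G 0.5129, A 0.4632, D 0.3120, H 0.1173.
The surplus seats go to B, E, C, G.

G 9, B 11, A 0, D 3, E 9, H 8, C 6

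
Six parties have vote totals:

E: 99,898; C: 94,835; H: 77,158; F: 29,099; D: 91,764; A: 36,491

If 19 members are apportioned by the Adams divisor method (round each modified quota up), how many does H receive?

3

Standard divisor 429245/19 ≈ 22591.842; standard quotas: E 4.422, C 4.198, H 3.415, F 1.288, D 4.062, A 1.615.
Rounding up gives 5, 5, 4, 2, 5, 2 = 23 seats, so the divisor must be adjusted.
With modified divisor 27400: modified quotas E 3.646, C 3.461, H 2.816, F 1.062, D 3.349, A 1.332.
Rounding up: E 4, C 4, H 3, F 2, D 4, A 2 (total 19).
H receives 3.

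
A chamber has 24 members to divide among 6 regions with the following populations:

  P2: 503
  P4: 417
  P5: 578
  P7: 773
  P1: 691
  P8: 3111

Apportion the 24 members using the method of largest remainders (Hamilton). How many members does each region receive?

The standard divisor is 6073/24 ≈ 253.042.
Standard quotas: P2 1.988, P4 1.648, P5 2.284, P7 3.055, P1 2.731, P8 12.294.
Lower quotas: P2 1, P4 1, P5 2, P7 3, P1 2, P8 12 (sum 21, leaving 3 seats).
Remainders in descending order: P2 0.988, P1 0.731, P4 0.648, P8 0.294, P5 0.284, P7 0.055.
Largest remainders: P2, P1, P4 receive the extra seats.

P2=2; P4=2; P5=2; P7=3; P1=3; P8=12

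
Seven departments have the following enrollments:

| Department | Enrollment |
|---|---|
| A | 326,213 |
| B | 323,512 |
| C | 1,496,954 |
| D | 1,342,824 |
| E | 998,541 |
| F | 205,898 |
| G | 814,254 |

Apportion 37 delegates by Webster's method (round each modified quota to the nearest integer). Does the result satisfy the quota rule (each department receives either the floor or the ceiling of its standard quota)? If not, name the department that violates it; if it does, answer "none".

Standard quotas: A 2.191, B 2.173, C 10.055, D 9.020, E 6.707, F 1.383, G 5.470.
Webster allocation: A 2, B 2, C 10, D 9, E 7, F 1, G 6.
Every allocation lies between the lower and upper quota.

none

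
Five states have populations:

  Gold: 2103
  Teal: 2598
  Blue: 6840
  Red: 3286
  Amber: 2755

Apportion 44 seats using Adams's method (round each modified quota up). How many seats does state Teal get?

7

Standard divisor 17582/44 ≈ 399.591; standard quotas: Gold 5.263, Teal 6.502, Blue 17.118, Red 8.223, Amber 6.895.
Rounding up gives 6, 7, 18, 9, 7 = 47 seats, so the divisor must be adjusted.
With modified divisor 424: modified quotas Gold 4.960, Teal 6.127, Blue 16.132, Red 7.750, Amber 6.498.
Rounding up: Gold 5, Teal 7, Blue 17, Red 8, Amber 7 (total 44).
Teal receives 7.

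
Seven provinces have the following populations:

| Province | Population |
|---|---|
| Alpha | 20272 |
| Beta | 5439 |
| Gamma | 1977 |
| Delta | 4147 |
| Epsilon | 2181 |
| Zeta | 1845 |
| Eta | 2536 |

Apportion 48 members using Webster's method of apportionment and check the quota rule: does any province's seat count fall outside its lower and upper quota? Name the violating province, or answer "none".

none

Standard quotas: Alpha 25.342, Beta 6.799, Gamma 2.471, Delta 5.184, Epsilon 2.726, Zeta 2.306, Eta 3.170.
Webster allocation: Alpha 26, Beta 7, Gamma 2, Delta 5, Epsilon 3, Zeta 2, Eta 3.
Every allocation lies between the lower and upper quota.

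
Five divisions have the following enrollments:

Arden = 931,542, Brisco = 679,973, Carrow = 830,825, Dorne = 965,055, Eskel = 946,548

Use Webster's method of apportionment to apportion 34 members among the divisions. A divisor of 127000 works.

Arden: 7, Brisco: 5, Carrow: 7, Dorne: 8, Eskel: 7

With modified divisor 127000: modified quotas Arden 7.335, Brisco 5.354, Carrow 6.542, Dorne 7.599, Eskel 7.453.
Rounding to the nearest integer: Arden 7, Brisco 5, Carrow 7, Dorne 8, Eskel 7 (total 34).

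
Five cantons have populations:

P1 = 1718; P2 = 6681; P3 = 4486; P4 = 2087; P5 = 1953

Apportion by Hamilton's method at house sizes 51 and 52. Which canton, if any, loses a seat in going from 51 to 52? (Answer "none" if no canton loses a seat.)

none

At 51 seats: P1 5, P2 20, P3 14, P4 6, P5 6.
At 52 seats: P1 5, P2 21, P3 14, P4 6, P5 6.
No canton's allocation decreased.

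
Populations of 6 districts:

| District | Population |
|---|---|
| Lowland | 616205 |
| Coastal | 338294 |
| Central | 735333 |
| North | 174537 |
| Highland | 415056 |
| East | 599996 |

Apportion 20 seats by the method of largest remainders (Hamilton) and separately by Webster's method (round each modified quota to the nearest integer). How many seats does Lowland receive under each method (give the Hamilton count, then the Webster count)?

Hamilton: Lowland 4, Coastal 3, Central 5, North 1, Highland 3, East 4.
Webster: Lowland 5, Coastal 2, Central 5, North 1, Highland 3, East 4.
Lowland gets 4 under Hamilton and 5 under Webster.

4 and 5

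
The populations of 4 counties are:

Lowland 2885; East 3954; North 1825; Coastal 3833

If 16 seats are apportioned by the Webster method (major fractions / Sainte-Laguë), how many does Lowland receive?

Standard divisor 12497/16 ≈ 781.062; standard quotas: Lowland 3.694, East 5.062, North 2.337, Coastal 4.907.
Rounding to the nearest integer gives Lowland 4, East 5, North 2, Coastal 5 — total 16, matching the house size, so no adjustment is needed.
Lowland receives 4.

4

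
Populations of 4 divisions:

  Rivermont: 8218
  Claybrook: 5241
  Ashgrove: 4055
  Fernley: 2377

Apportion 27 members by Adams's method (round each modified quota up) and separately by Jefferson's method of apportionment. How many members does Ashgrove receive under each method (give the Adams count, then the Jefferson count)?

6 and 5

Adams: Rivermont 11, Claybrook 7, Ashgrove 6, Fernley 3.
Jefferson: Rivermont 12, Claybrook 7, Ashgrove 5, Fernley 3.
Ashgrove gets 6 under Adams and 5 under Jefferson.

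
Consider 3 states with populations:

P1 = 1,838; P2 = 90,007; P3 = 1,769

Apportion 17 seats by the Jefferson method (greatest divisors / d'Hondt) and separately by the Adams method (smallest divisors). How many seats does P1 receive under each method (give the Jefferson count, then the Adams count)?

Jefferson: P1 0, P2 17, P3 0.
Adams: P1 1, P2 15, P3 1.
P1 gets 0 under Jefferson and 1 under Adams.

0 and 1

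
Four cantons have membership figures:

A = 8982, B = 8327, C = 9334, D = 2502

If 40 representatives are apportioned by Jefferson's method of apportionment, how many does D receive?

3

Standard divisor 29145/40 ≈ 728.625; standard quotas: A 12.327, B 11.428, C 12.810, D 3.434.
Rounding down gives 12, 11, 12, 3 = 38 seats, so the divisor must be adjusted.
With modified divisor 692: modified quotas A 12.980, B 12.033, C 13.488, D 3.616.
Rounding down: A 12, B 12, C 13, D 3 (total 40).
D receives 3.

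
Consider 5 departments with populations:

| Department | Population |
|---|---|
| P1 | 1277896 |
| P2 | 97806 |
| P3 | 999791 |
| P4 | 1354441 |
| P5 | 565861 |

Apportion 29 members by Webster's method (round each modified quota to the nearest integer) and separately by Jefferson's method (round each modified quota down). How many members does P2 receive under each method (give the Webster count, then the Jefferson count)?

Webster: P1 8, P2 1, P3 7, P4 9, P5 4.
Jefferson: P1 9, P2 0, P3 7, P4 9, P5 4.
P2 gets 1 under Webster and 0 under Jefferson.

1 and 0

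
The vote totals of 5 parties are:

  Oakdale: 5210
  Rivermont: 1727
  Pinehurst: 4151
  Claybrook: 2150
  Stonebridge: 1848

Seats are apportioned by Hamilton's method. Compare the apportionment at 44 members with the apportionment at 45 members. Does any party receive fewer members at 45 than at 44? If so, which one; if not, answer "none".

At 44 seats: Oakdale 15, Rivermont 5, Pinehurst 12, Claybrook 6, Stonebridge 6.
At 45 seats: Oakdale 16, Rivermont 5, Pinehurst 12, Claybrook 6, Stonebridge 6.
No party's allocation decreased.

none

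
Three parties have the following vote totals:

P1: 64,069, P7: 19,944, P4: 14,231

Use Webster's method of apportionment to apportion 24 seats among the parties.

Standard divisor 98244/24 ≈ 4093.5; standard quotas: P1 15.651, P7 4.872, P4 3.476.
Rounding to the nearest integer gives P1 16, P7 5, P4 3 — total 24, matching the house size, so no adjustment is needed.

P1 16, P7 5, P4 3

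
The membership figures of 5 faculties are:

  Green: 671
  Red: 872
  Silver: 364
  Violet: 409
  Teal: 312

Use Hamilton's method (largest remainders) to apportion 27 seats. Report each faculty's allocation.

The standard divisor is 2628/27 ≈ 97.333.
Standard quotas: Green 6.894, Red 8.959, Silver 3.740, Violet 4.202, Teal 3.205.
Lower quotas: Green 6, Red 8, Silver 3, Violet 4, Teal 3 (sum 24, leaving 3 seats).
Remainders in descending order: Red 0.959, Green 0.894, Silver 0.740, Teal 0.205, Violet 0.202.
The surplus seats go to Red, Green, Silver.

Green: 7; Red: 9; Silver: 4; Violet: 4; Teal: 3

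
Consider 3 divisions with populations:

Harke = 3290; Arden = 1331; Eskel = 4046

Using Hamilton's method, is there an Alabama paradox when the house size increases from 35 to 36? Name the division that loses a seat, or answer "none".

At 35 seats: Harke 13, Arden 6, Eskel 16.
At 36 seats: Harke 14, Arden 5, Eskel 17.
Arden drops from 6 to 5.

Arden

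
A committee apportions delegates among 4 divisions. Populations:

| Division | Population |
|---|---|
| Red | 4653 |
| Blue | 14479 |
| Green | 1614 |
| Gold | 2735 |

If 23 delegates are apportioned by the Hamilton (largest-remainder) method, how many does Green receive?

2

The standard divisor is 23481/23 ≈ 1020.913.
Standard quotas: Red 4.5577, Blue 14.1824, Green 1.5809, Gold 2.6790.
Lower quotas: Red 4, Blue 14, Green 1, Gold 2 (sum 21, leaving 2 seats).
Remainders in descending order: Gold 0.6790, Green 0.5809, Red 0.5577, Blue 0.1824.
The surplus seats go to Gold, Green.
Green receives 2.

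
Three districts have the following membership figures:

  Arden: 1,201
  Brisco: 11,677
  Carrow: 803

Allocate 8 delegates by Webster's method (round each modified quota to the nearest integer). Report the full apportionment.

Standard divisor 13681/8 ≈ 1710.125; standard quotas: Arden 0.702, Brisco 6.828, Carrow 0.470.
Rounding to the nearest integer gives Arden 1, Brisco 7, Carrow 0 — total 8, matching the house size, so no adjustment is needed.

Arden 1, Brisco 7, Carrow 0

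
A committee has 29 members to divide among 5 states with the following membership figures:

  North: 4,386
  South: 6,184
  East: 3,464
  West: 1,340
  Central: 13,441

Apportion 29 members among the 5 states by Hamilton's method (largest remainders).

North: 4, South: 6, East: 4, West: 1, Central: 14

The standard divisor is 28815/29 ≈ 993.621.
Standard quotas: North 4.4142, South 6.2237, East 3.4862, West 1.3486, Central 13.5273.
Lower quotas: North 4, South 6, East 3, West 1, Central 13 (sum 27, leaving 2 seats).
Remainders in descending order: Central 0.5273, East 0.4862, North 0.4142, West 0.3486, South 0.2237.
The surplus seats go to Central, East.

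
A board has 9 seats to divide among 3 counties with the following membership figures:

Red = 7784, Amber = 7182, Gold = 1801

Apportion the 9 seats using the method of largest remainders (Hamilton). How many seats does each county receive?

Standard divisor: 16767 ÷ 9 = 1863.
Standard quotas: Red 4.1782, Amber 3.8551, Gold 0.9667.
Lower quotas: Red 4, Amber 3, Gold 0 (sum 7, leaving 2 seats).
Remainders in descending order: Gold 0.9667, Amber 0.8551, Red 0.1782.
Largest remainders: Gold, Amber receive the extra seats.

Red=4, Amber=4, Gold=1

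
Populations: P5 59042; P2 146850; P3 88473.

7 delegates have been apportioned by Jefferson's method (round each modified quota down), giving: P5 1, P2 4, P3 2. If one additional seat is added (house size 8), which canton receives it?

P5

Priority for the next seat is population ÷ (current seats + 1).
Priorities: P5 29521.000, P2 29370.000, P3 29491.000.
Highest priority: P5.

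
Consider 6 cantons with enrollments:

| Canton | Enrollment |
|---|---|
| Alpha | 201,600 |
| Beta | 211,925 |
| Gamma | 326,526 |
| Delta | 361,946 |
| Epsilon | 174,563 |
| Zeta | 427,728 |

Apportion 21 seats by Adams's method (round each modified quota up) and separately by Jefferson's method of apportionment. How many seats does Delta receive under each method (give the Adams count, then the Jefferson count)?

Adams: Alpha 3, Beta 3, Gamma 4, Delta 4, Epsilon 2, Zeta 5.
Jefferson: Alpha 2, Beta 2, Gamma 4, Delta 5, Epsilon 2, Zeta 6.
Delta gets 4 under Adams and 5 under Jefferson.

4 and 5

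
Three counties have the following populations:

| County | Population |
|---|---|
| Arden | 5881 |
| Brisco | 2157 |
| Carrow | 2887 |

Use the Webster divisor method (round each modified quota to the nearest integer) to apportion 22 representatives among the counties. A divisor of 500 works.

With modified divisor 500: modified quotas Arden 11.762, Brisco 4.314, Carrow 5.774.
Rounding to the nearest integer: Arden 12, Brisco 4, Carrow 6 (total 22).

Arden 12; Brisco 4; Carrow 6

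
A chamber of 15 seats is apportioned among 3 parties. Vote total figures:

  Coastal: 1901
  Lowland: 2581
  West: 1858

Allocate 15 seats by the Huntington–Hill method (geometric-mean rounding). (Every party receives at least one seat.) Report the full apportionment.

Coastal 5, Lowland 6, West 4

With divisor 420: modified quotas Coastal 4.526, Lowland 6.145, West 4.424.
Geometric-mean thresholds: Coastal √(4·5)=4.472, Lowland √(6·7)=6.481, West √(4·5)=4.472.
Each quota rounded against its threshold gives Coastal 5, Lowland 6, West 4 (total 15).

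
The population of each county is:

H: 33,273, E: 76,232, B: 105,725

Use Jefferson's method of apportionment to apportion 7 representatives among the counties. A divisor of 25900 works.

With modified divisor 25900: modified quotas H 1.285, E 2.943, B 4.082.
Rounding down: H 1, E 2, B 4 (total 7).

H 1; E 2; B 4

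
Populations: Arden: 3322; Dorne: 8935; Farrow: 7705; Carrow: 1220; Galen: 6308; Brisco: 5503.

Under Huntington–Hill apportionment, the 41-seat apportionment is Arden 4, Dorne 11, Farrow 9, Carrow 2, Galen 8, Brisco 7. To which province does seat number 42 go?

Farrow

Priority for the next seat is population ÷ (√(s·(s+1))).
Priorities: Arden 742.822, Dorne 777.692, Farrow 812.178, Carrow 498.063, Galen 743.405, Brisco 735.369.
Highest priority: Farrow.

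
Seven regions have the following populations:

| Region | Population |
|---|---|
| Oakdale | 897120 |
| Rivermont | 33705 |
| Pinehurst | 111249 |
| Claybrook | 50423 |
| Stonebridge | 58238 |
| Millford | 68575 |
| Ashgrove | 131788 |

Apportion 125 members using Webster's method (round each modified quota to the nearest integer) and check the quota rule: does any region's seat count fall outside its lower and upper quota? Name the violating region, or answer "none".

Oakdale

Standard quotas: Oakdale 82.999, Rivermont 3.118, Pinehurst 10.292, Claybrook 4.665, Stonebridge 5.388, Millford 6.344, Ashgrove 12.193.
Webster allocation: Oakdale 84, Rivermont 3, Pinehurst 10, Claybrook 5, Stonebridge 5, Millford 6, Ashgrove 12.
Oakdale has quota 82.999 (lower 82, upper 83) but receives 84 — outside the quota interval.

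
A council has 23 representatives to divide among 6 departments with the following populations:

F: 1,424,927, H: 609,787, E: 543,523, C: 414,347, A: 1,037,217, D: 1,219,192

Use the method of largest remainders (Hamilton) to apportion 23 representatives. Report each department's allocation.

The standard divisor is 5248993/23 ≈ 228217.087.
Standard quotas: F 6.2437, H 2.6720, E 2.3816, C 1.8156, A 4.5449, D 5.3422.
Lower quotas: F 6, H 2, E 2, C 1, A 4, D 5 (sum 20, leaving 3 seats).
Remainders in descending order: C 0.8156, H 0.6720, A 0.5449, E 0.3816, D 0.3422, F 0.2437.
The surplus seats go to C, H, A.

F: 6; H: 3; E: 2; C: 2; A: 5; D: 5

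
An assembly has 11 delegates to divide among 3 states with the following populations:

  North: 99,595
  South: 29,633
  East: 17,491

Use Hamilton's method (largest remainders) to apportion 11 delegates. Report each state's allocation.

North 8, South 2, East 1

Standard divisor: 146719 ÷ 11 ≈ 13338.091.
Standard quotas: North 7.4670, South 2.2217, East 1.3114.
Lower quotas: North 7, South 2, East 1 (sum 10, leaving 1 seat).
Remainders in descending order: North 0.4670, East 0.3114, South 0.2217.
The surplus seat goes to North.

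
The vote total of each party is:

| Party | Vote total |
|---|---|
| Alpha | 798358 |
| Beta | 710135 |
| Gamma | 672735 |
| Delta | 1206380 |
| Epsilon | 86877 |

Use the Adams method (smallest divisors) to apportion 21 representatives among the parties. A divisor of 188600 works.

With modified divisor 188600: modified quotas Alpha 4.233, Beta 3.765, Gamma 3.567, Delta 6.397, Epsilon 0.461.
Rounding up: Alpha 5, Beta 4, Gamma 4, Delta 7, Epsilon 1 (total 21).

Alpha: 5, Beta: 4, Gamma: 4, Delta: 7, Epsilon: 1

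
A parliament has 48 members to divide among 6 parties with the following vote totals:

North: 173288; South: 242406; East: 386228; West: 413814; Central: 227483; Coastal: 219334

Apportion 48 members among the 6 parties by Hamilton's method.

The standard divisor is 1662553/48 ≈ 34636.521.
Standard quotas: North 5.0030, South 6.9986, East 11.1509, West 11.9473, Central 6.5677, Coastal 6.3324.
Lower quotas: North 5, South 6, East 11, West 11, Central 6, Coastal 6 (sum 45, leaving 3 seats).
Remainders in descending order: South 0.9986, West 0.9473, Central 0.5677, Coastal 0.3324, East 0.1509, North 0.0030.
Largest remainders: South, West, Central receive the extra seats.

North 5, South 7, East 11, West 12, Central 7, Coastal 6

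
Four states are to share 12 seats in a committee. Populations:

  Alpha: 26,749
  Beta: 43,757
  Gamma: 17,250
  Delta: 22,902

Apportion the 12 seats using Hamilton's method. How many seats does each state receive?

Alpha: 3; Beta: 5; Gamma: 2; Delta: 2

Standard divisor: 110658 ÷ 12 ≈ 9221.5.
Standard quotas: Alpha 2.9007, Beta 4.7451, Gamma 1.8706, Delta 2.4835.
Lower quotas: Alpha 2, Beta 4, Gamma 1, Delta 2 (sum 9, leaving 3 seats).
Remainders in descending order: Alpha 0.9007, Gamma 0.8706, Beta 0.7451, Delta 0.4835.
Largest remainders: Alpha, Gamma, Beta receive the extra seats.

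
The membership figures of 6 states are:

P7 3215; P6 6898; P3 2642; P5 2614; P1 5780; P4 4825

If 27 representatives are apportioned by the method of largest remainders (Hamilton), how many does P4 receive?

The standard divisor is 25974/27 = 962.
Standard quotas: P7 3.3420, P6 7.1705, P3 2.7464, P5 2.7173, P1 6.0083, P4 5.0156.
Lower quotas: P7 3, P6 7, P3 2, P5 2, P1 6, P4 5 (sum 25, leaving 2 seats).
Remainders in descending order: P3 0.7464, P5 0.7173, P7 0.3420, P6 0.1705, P4 0.0156, P1 0.0083.
The surplus seats go to P3, P5.
P4 receives 5.

5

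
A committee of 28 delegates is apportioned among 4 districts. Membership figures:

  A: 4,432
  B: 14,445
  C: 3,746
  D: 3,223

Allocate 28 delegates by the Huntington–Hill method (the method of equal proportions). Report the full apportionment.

With divisor 931: modified quotas A 4.760, B 15.516, C 4.024, D 3.462.
Geometric-mean thresholds: A √(4·5)=4.472, B √(15·16)=15.492, C √(4·5)=4.472, D √(3·4)=3.464.
Each quota rounded against its threshold gives A 5, B 16, C 4, D 3 (total 28).

A: 5, B: 16, C: 4, D: 3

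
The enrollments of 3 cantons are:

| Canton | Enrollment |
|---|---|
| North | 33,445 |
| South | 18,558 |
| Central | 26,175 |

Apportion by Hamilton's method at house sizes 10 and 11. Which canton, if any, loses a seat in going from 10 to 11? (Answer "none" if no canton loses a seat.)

South

At 10 seats: North 4, South 3, Central 3.
At 11 seats: North 5, South 2, Central 4.
South drops from 3 to 2.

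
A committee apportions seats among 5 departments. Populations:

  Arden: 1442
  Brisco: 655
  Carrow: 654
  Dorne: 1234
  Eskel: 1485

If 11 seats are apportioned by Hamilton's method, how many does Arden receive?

Total 5470; standard divisor 5470/11 ≈ 497.273.
Standard quotas: Arden 2.900, Brisco 1.317, Carrow 1.315, Dorne 2.482, Eskel 2.986.
Lower quotas: Arden 2, Brisco 1, Carrow 1, Dorne 2, Eskel 2 (sum 8, leaving 3 seats).
Remainders in descending order: Eskel 0.986, Arden 0.900, Dorne 0.482, Brisco 0.317, Carrow 0.315.
The surplus seats go to Eskel, Arden, Dorne.
Arden receives 3.

3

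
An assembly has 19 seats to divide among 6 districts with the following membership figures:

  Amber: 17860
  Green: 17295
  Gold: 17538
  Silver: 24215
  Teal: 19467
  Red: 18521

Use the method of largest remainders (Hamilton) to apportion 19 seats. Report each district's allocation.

Amber: 3, Green: 3, Gold: 3, Silver: 4, Teal: 3, Red: 3

Standard divisor: 114896 ÷ 19 ≈ 6047.158.
Standard quotas: Amber 2.9535, Green 2.8600, Gold 2.9002, Silver 4.0044, Teal 3.2192, Red 3.0628.
Lower quotas: Amber 2, Green 2, Gold 2, Silver 4, Teal 3, Red 3 (sum 16, leaving 3 seats).
Remainders in descending order: Amber 0.9535, Gold 0.9002, Green 0.8600, Teal 0.2192, Red 0.0628, Silver 0.0044.
Largest remainders: Amber, Gold, Green receive the extra seats.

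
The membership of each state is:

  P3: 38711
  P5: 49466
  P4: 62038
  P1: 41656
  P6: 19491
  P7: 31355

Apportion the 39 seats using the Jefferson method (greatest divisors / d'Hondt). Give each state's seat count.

Standard divisor 242717/39 ≈ 6223.513; standard quotas: P3 6.220, P5 7.948, P4 9.968, P1 6.693, P6 3.132, P7 5.038.
Rounding down gives 6, 7, 9, 6, 3, 5 = 36 seats, so the divisor must be adjusted.
With modified divisor 5800: modified quotas P3 6.674, P5 8.529, P4 10.696, P1 7.182, P6 3.361, P7 5.406.
Rounding down: P3 6, P5 8, P4 10, P1 7, P6 3, P7 5 (total 39).

P3=6; P5=8; P4=10; P1=7; P6=3; P7=5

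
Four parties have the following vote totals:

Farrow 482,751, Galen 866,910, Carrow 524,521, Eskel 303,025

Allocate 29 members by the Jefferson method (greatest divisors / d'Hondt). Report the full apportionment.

Standard divisor 2177207/29 ≈ 75076.103; standard quotas: Farrow 6.430, Galen 11.547, Carrow 6.987, Eskel 4.036.
Rounding down gives 6, 11, 6, 4 = 27 seats, so the divisor must be adjusted.
With modified divisor 70600: modified quotas Farrow 6.838, Galen 12.279, Carrow 7.429, Eskel 4.292.
Rounding down: Farrow 6, Galen 12, Carrow 7, Eskel 4 (total 29).

Farrow: 6, Galen: 12, Carrow: 7, Eskel: 4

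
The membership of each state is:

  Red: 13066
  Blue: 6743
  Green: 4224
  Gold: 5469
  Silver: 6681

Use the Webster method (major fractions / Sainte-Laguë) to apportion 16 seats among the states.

Standard divisor 36183/16 ≈ 2261.438; standard quotas: Red 5.778, Blue 2.982, Green 1.868, Gold 2.418, Silver 2.954.
Rounding to the nearest integer gives Red 6, Blue 3, Green 2, Gold 2, Silver 3 — total 16, matching the house size, so no adjustment is needed.

Red=6; Blue=3; Green=2; Gold=2; Silver=3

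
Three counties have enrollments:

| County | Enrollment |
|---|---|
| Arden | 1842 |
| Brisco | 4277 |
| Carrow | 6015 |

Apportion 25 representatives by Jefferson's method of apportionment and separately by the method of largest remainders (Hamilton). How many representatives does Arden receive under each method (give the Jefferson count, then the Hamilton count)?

3 and 4

Jefferson: Arden 3, Brisco 9, Carrow 13.
Hamilton: Arden 4, Brisco 9, Carrow 12.
Arden gets 3 under Jefferson and 4 under Hamilton.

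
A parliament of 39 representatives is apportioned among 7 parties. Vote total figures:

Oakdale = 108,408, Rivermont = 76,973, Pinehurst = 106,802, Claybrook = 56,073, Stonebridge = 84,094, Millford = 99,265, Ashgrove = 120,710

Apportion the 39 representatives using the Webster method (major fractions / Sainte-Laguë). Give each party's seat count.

Standard divisor 652325/39 ≈ 16726.282; standard quotas: Oakdale 6.481, Rivermont 4.602, Pinehurst 6.385, Claybrook 3.352, Stonebridge 5.028, Millford 5.935, Ashgrove 7.217.
Rounding to the nearest integer gives 6, 5, 6, 3, 5, 6, 7 = 38 seats, so the divisor must be adjusted.
With modified divisor 16600: modified quotas Oakdale 6.531, Rivermont 4.637, Pinehurst 6.434, Claybrook 3.378, Stonebridge 5.066, Millford 5.980, Ashgrove 7.272.
Rounding to the nearest integer: Oakdale 7, Rivermont 5, Pinehurst 6, Claybrook 3, Stonebridge 5, Millford 6, Ashgrove 7 (total 39).

Oakdale 7, Rivermont 5, Pinehurst 6, Claybrook 3, Stonebridge 5, Millford 6, Ashgrove 7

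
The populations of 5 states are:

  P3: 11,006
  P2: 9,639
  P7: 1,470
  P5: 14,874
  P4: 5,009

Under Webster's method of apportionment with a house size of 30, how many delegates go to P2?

Standard divisor 41998/30 ≈ 1399.933; standard quotas: P3 7.862, P2 6.885, P7 1.050, P5 10.625, P4 3.578.
Rounding to the nearest integer gives 8, 7, 1, 11, 4 = 31 seats, so the divisor must be adjusted.
With modified divisor 1420: modified quotas P3 7.751, P2 6.788, P7 1.035, P5 10.475, P4 3.527.
Rounding to the nearest integer: P3 8, P2 7, P7 1, P5 10, P4 4 (total 30).
P2 receives 7.

7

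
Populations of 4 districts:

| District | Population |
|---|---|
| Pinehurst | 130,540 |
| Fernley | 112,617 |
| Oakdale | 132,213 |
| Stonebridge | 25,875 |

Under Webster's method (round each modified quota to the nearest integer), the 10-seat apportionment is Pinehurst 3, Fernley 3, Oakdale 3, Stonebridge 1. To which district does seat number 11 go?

Priority for the next seat is population ÷ (current seats + 0.5).
Priorities: Pinehurst 37297.143, Fernley 32176.286, Oakdale 37775.143, Stonebridge 17250.000.
Highest priority: Oakdale.

Oakdale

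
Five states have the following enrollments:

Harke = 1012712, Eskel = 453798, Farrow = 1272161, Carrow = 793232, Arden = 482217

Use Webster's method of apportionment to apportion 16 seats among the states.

Standard divisor 4014120/16 ≈ 250882.5; standard quotas: Harke 4.037, Eskel 1.809, Farrow 5.071, Carrow 3.162, Arden 1.922.
Rounding to the nearest integer gives Harke 4, Eskel 2, Farrow 5, Carrow 3, Arden 2 — total 16, matching the house size, so no adjustment is needed.

Harke 4, Eskel 2, Farrow 5, Carrow 3, Arden 2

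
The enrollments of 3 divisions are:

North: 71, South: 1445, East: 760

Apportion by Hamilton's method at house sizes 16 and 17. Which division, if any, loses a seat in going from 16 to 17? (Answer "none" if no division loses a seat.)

At 16 seats: North 1, South 10, East 5.
At 17 seats: North 0, South 11, East 6.
North drops from 1 to 0.

North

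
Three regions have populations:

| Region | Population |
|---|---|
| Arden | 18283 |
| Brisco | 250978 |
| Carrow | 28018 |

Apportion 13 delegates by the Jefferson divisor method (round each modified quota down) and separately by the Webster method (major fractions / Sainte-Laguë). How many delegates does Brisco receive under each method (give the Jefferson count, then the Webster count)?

Jefferson: Arden 0, Brisco 12, Carrow 1.
Webster: Arden 1, Brisco 11, Carrow 1.
Brisco gets 12 under Jefferson and 11 under Webster.

12 and 11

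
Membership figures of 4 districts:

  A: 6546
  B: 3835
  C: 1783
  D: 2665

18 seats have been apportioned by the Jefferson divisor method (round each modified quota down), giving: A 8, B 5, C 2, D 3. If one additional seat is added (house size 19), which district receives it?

Priority for the next seat is population ÷ (current seats + 1).
Priorities: A 727.333, B 639.167, C 594.333, D 666.250.
Highest priority: A.

A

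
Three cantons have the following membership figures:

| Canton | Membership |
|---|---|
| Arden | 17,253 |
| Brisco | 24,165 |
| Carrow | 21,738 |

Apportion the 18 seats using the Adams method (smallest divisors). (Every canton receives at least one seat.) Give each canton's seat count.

Arden: 5, Brisco: 7, Carrow: 6

Standard divisor 63156/18 ≈ 3508.667; standard quotas: Arden 4.917, Brisco 6.887, Carrow 6.196.
Rounding up gives 5, 7, 7 = 19 seats, so the divisor must be adjusted.
With modified divisor 3800: modified quotas Arden 4.540, Brisco 6.359, Carrow 5.721.
Rounding up: Arden 5, Brisco 7, Carrow 6 (total 18).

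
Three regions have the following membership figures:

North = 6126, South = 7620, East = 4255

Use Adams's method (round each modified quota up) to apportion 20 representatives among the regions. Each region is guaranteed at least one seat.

Standard divisor 18001/20 ≈ 900.05; standard quotas: North 6.806, South 8.466, East 4.728.
Rounding up gives 7, 9, 5 = 21 seats, so the divisor must be adjusted.
With modified divisor 1000: modified quotas North 6.126, South 7.620, East 4.255.
Rounding up: North 7, South 8, East 5 (total 20).

North 7, South 8, East 5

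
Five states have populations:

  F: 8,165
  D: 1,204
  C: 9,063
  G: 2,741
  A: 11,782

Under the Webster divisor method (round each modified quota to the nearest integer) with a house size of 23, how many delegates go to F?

Standard divisor 32955/23 ≈ 1432.826; standard quotas: F 5.699, D 0.840, C 6.325, G 1.913, A 8.223.
Rounding to the nearest integer gives F 6, D 1, C 6, G 2, A 8 — total 23, matching the house size, so no adjustment is needed.
F receives 6.

6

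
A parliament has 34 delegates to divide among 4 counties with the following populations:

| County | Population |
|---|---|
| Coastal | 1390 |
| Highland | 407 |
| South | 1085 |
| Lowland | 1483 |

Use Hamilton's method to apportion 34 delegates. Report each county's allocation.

Coastal 11; Highland 3; South 8; Lowland 12

Total 4365; standard divisor 4365/34 ≈ 128.382.
Standard quotas: Coastal 10.827, Highland 3.170, South 8.451, Lowland 11.551.
Lower quotas: Coastal 10, Highland 3, South 8, Lowland 11 (sum 32, leaving 2 seats).
Remainders in descending order: Coastal 0.827, Lowland 0.551, South 0.451, Highland 0.170.
The surplus seats go to Coastal, Lowland.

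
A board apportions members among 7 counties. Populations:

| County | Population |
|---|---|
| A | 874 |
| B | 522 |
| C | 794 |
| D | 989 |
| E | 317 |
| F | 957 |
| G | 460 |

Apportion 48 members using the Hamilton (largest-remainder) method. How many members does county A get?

9

Total 4913; standard divisor 4913/48 ≈ 102.354.
Standard quotas: A 8.539, B 5.100, C 7.757, D 9.663, E 3.097, F 9.350, G 4.494.
Lower quotas: A 8, B 5, C 7, D 9, E 3, F 9, G 4 (sum 45, leaving 3 seats).
Remainders in descending order: C 0.757, D 0.663, A 0.539, G 0.494, F 0.350, B 0.100, E 0.097.
The surplus seats go to C, D, A.
A receives 9.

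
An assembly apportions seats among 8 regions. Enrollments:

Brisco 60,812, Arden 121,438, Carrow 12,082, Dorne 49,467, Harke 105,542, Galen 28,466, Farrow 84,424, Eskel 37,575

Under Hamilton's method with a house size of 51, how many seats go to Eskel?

Standard divisor: 499806 ÷ 51 ≈ 9800.118.
Standard quotas: Brisco 6.2052, Arden 12.3915, Carrow 1.2328, Dorne 5.0476, Harke 10.7695, Galen 2.9047, Farrow 8.6146, Eskel 3.8341.
Lower quotas: Brisco 6, Arden 12, Carrow 1, Dorne 5, Harke 10, Galen 2, Farrow 8, Eskel 3 (sum 47, leaving 4 seats).
Remainders in descending order: Galen 0.9047, Eskel 0.8341, Harke 0.7695, Farrow 0.6146, Arden 0.3915, Carrow 0.2328, Brisco 0.2052, Dorne 0.0476.
The surplus seats go to Galen, Eskel, Harke, Farrow.
Eskel receives 4.

4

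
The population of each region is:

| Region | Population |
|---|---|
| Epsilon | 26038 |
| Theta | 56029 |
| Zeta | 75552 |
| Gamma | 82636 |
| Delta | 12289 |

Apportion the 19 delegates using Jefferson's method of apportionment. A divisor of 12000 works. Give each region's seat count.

Epsilon 2; Theta 4; Zeta 6; Gamma 6; Delta 1

With modified divisor 12000: modified quotas Epsilon 2.170, Theta 4.669, Zeta 6.296, Gamma 6.886, Delta 1.024.
Rounding down: Epsilon 2, Theta 4, Zeta 6, Gamma 6, Delta 1 (total 19).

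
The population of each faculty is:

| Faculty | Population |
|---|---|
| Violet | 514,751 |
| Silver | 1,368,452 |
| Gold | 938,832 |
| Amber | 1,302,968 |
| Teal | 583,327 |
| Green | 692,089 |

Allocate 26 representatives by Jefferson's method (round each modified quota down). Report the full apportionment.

Violet: 2, Silver: 7, Gold: 5, Amber: 6, Teal: 3, Green: 3

Standard divisor 5400419/26 ≈ 207708.423; standard quotas: Violet 2.478, Silver 6.588, Gold 4.520, Amber 6.273, Teal 2.808, Green 3.332.
Rounding down gives 2, 6, 4, 6, 2, 3 = 23 seats, so the divisor must be adjusted.
With modified divisor 187000: modified quotas Violet 2.753, Silver 7.318, Gold 5.020, Amber 6.968, Teal 3.119, Green 3.701.
Rounding down: Violet 2, Silver 7, Gold 5, Amber 6, Teal 3, Green 3 (total 26).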